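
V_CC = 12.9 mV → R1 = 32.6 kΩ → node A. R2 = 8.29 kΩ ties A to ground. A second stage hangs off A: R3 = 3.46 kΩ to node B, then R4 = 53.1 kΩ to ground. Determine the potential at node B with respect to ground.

V_B ≈ 2.20 mV

Looking into the second stage from A: R3 + R4 = 56.56 kΩ appears in parallel with R2.
Effective lower resistance at A: R2 ‖ 56.56 = 7.230 kΩ.
V_A = 12.9 × 7.230/(32.6 + 7.230) = 2.342 mV.
V_B = V_A × 0.9388 = 2.198 mV.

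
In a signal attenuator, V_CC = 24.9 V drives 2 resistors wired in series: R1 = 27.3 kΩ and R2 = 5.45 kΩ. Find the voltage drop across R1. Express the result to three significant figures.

Total series resistance ΣR = 27.3 + 5.45 = 32.75 kΩ.
By the voltage-divider rule, V = 24.9 × 27.30/32.75 = 20.76 V.

V ≈ 20.8 V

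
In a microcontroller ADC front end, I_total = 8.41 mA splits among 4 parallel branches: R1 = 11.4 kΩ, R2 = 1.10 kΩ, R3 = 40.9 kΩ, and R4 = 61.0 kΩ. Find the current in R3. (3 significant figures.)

I ≈ 0.198 mA

ΣG = 1/11.4 + 1/1.10 + 1/40.9 + 1/61.0 = 1.038.
By the current-divider rule, I = I_total · G_k/ΣG = 8.41 × 0.02356 = 0.1982 mA.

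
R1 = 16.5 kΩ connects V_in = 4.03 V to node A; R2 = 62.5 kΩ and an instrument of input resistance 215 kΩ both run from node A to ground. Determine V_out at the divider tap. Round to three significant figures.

R2 ‖ R_L = (62.5 × 215)/(62.5 + 215) = 48.42 kΩ.
Then V_out = V_in · R2'/(R1 + R2') = 4.03 × 48.42/64.92 = 3.006 V.

V_out ≈ 3.01 V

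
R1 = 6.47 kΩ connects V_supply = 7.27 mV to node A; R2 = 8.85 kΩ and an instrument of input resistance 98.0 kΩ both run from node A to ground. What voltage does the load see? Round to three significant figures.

The load sits in parallel with R2, giving an effective lower resistance R2' = R2·R_L/(R2+R_L) = 8.117 kΩ.
Voltage divider with the loaded lower leg: V_out = 7.27 × 8.117/(6.47 + 8.117) = 7.27 × 0.5565 = 4.045 mV.
(Unloaded it would be 4.20 mV; the load pulls it down.)

V_out ≈ 4.05 mV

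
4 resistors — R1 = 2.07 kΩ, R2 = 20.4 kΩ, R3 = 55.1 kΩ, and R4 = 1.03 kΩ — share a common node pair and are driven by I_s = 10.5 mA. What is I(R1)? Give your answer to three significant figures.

I ≈ 3.33 mA

ΣG = 1/2.07 + 1/20.4 + 1/55.1 + 1/1.03 = 1.521.
By the current-divider rule, I = I_s · G_k/ΣG = 10.5 × 0.3176 = 3.335 mA.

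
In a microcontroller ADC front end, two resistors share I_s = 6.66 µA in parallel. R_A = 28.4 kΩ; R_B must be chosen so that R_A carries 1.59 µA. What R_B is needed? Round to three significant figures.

Two-branch current divider: I_A = I_s · R_B/(R_A + R_B).
With f = 0.2387, R_B = R_A · f/(1−f) = 28.4 × 0.3136 = 8.907 kΩ.

R_B ≈ 8.91 kΩ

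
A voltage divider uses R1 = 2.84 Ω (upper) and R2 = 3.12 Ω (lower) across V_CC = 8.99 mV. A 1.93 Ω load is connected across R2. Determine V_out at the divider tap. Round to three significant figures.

V_out ≈ 2.66 mV

The load sits in parallel with R2, giving an effective lower resistance R2' = R2·R_L/(R2+R_L) = 1.192 Ω.
Voltage divider with the loaded lower leg: V_out = 8.99 × 1.192/(2.84 + 1.192) = 8.99 × 0.2957 = 2.658 mV.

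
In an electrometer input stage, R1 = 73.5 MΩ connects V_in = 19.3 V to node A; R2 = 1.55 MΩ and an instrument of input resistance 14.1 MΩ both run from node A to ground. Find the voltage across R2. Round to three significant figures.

V_out ≈ 0.360 V

The load sits in parallel with R2, giving an effective lower resistance R2' = R2·R_L/(R2+R_L) = 1.396 MΩ.
Now apply the divider: V_out = 19.3 × 0.01865 = 0.3599 V.
(Unloaded it would be 0.399 V; the load pulls it down.)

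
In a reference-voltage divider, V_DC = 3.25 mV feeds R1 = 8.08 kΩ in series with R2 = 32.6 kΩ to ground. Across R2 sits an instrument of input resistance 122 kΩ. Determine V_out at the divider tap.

R2 ‖ R_L = (32.6 × 122)/(32.6 + 122) = 25.73 kΩ.
Then V_out = V_DC · R2'/(R1 + R2') = 3.25 × 25.73/33.81 = 2.473 mV.
(Unloaded it would be 2.60 mV; the load pulls it down.)

V_out ≈ 2.47 mV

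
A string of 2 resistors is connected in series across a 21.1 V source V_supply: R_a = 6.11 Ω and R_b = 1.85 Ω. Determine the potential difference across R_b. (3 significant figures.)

V ≈ 4.90 V

Series total: ΣR = 6.11 + 1.85 = 7.960 Ω.
Voltage divider: V = V_supply · (1.850 / 7.960) = 21.1 × 0.2324 = 4.904 V.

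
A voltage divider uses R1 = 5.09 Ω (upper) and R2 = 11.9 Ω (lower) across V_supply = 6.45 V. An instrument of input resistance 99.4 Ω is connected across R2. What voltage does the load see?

The load sits in parallel with R2, giving an effective lower resistance R2' = R2·R_L/(R2+R_L) = 10.63 Ω.
Voltage divider with the loaded lower leg: V_out = 6.45 × 10.63/(5.09 + 10.63) = 6.45 × 0.6762 = 4.361 V.
(Unloaded it would be 4.52 V; the load pulls it down.)

V_out ≈ 4.36 V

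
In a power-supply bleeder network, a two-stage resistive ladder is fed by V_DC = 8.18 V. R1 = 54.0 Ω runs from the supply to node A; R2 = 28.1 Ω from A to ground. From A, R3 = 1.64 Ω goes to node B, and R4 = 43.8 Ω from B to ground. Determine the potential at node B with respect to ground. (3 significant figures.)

V_B ≈ 1.92 V

Node A sees R2 in parallel with the series input of stage 2, R3 + R4 = 45.44 Ω.
R2 ‖ (R3+R4) = 17.36 Ω.
So V_A = 8.18 × 0.2433 = 1.990 V.
V_B = V_A × 0.9639 = 1.918 V.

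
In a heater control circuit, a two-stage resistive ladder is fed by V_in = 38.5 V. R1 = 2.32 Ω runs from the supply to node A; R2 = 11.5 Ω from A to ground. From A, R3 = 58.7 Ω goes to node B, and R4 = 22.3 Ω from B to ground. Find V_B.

Looking into the second stage from A: R3 + R4 = 81.00 Ω appears in parallel with R2.
R2 ‖ (R3+R4) = 10.07 Ω.
So V_A = 38.5 × 0.8128 = 31.29 V.
Then the unloaded second divider: V_B = V_A × R4/(R3+R4) = 31.29 × 0.2753 = 8.615 V.

V_B ≈ 8.61 V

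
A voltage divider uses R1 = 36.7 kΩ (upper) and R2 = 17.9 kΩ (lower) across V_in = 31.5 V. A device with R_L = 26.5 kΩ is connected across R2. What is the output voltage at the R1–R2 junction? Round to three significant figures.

First combine the lower leg with the load: R2 ‖ R_L = 10.68 kΩ.
Voltage divider with the loaded lower leg: V_out = 31.5 × 10.68/(36.7 + 10.68) = 31.5 × 0.2255 = 7.102 V.

V_out ≈ 7.10 V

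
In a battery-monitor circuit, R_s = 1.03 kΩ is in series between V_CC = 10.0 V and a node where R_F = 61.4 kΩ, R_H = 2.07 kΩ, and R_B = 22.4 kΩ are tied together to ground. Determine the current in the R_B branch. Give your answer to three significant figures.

Combine the parallel branches: R_p = (1/61.4 + 1/2.07 + 1/22.4)⁻¹ = 1.838 kΩ.
V_A = 10.0 × 1.838/2.868 = 6.409 V.
I(R_B) = V_A / R_B = 6.409/22.4 = 0.2861 mA.

I ≈ 0.286 mA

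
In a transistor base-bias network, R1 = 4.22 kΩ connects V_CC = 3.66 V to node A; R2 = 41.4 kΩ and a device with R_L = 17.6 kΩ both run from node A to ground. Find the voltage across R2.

First combine the lower leg with the load: R2 ‖ R_L = 12.35 kΩ.
Now apply the divider: V_out = 3.66 × 0.7453 = 2.728 V.
(Unloaded it would be 3.32 V; the load pulls it down.)

V_out ≈ 2.73 V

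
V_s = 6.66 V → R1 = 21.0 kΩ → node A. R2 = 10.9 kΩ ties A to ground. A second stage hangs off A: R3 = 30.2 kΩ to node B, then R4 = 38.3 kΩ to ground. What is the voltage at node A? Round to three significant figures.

Looking into the second stage from A: R3 + R4 = 68.50 kΩ appears in parallel with R2.
Effective lower resistance at A: R2 ‖ 68.50 = 9.404 kΩ.
V_A = 6.66 × 9.404/(21.0 + 9.404) = 2.060 V.

V_A ≈ 2.06 V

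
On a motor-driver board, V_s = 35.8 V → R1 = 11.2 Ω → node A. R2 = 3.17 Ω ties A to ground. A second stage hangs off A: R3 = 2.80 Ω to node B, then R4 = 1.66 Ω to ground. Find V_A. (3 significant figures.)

V_A ≈ 5.08 V

The second stage (R3 + R4 = 4.460 Ω) loads node A in parallel with R2.
Effective lower resistance at A: R2 ‖ 4.460 = 1.853 Ω.
So V_A = 35.8 × 0.1420 = 5.082 V.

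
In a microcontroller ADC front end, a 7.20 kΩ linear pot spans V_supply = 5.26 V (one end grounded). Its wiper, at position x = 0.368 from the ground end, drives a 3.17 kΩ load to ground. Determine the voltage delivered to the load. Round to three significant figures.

V_out ≈ 1.27 V

Split the track: R_lower = x·R_p = 2.650 kΩ, R_upper = (1−x)·R_p = 4.550 kΩ.
(x·R_p) ‖ R_L = 1.443 kΩ.
Then V_out = V_supply · 1.443/(4.550 + 1.443) = 1.267 V.
(Unloaded: V_out = x·V_supply = 1.94 V.)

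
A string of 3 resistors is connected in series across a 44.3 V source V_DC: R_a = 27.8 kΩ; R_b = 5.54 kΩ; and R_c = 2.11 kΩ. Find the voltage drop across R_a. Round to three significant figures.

Total series resistance ΣR = 27.8 + 5.54 + 2.11 = 35.45 kΩ.
V = V_DC · R/ΣR = 44.3 × 0.7842 = 34.74 V.

V ≈ 34.7 V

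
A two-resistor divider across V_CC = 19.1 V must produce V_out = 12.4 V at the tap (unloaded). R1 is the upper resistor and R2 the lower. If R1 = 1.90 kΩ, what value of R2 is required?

The divider ratio is R2/(R1+R2) = 12.4/19.1 = 0.6492.
So R2 = R1 · V_out/(V_CC − V_out) = 1.90 × 12.4/(19.1 − 12.4) = 1.90 × 1.851 = 3.516 kΩ.

R2 ≈ 3.52 kΩ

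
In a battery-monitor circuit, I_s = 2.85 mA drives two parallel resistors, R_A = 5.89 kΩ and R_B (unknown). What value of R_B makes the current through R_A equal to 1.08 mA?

Two-branch current divider: I_A = I_s · R_B/(R_A + R_B).
With f = 0.3789, R_B = R_A · f/(1−f) = 5.89 × 0.6102 = 3.594 kΩ.

R_B ≈ 3.59 kΩ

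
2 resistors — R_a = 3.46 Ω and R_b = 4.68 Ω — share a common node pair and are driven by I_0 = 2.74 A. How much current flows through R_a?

I ≈ 1.58 A

Two-branch current divider: I_k = I_0 · R_other/(R_1 + R_2).
I(R_a) = 2.74 × 4.68/(3.46 + 4.68) = 2.74 × 0.5749 = 1.575 A.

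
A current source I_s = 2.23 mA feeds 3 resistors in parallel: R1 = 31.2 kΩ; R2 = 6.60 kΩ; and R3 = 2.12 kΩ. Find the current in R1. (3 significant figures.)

Conductances: ΣG = 1/31.2 + 1/6.60 + 1/2.12 = 0.6553 (1/kΩ).
R1 takes the fraction G_k/ΣG = 0.03205/0.6553 = 0.04891, so I = 2.23 × 0.04891 = 0.1091 mA.

I ≈ 0.109 mA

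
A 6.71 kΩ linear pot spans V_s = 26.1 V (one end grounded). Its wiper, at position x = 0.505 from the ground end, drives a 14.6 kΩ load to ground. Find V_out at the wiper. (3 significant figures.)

V_out ≈ 11.8 V

The pot divides into 3.321 kΩ above the wiper and 3.389 kΩ below.
(x·R_p) ‖ R_L = 2.750 kΩ.
Loaded-divider output: V_out = 26.1 × 0.4530 = 11.82 V.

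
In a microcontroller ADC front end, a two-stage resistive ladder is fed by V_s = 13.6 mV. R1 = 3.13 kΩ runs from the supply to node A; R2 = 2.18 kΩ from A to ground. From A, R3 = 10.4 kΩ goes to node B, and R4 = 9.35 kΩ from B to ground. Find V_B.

The second stage (R3 + R4 = 19.75 kΩ) loads node A in parallel with R2.
R2 ‖ (R3+R4) = 1.963 kΩ.
First divider: V_A = V_s · 1.963/(3.13 + 1.963) = 5.242 mV.
V_B = V_A × 0.4734 = 2.482 mV.

V_B ≈ 2.48 mV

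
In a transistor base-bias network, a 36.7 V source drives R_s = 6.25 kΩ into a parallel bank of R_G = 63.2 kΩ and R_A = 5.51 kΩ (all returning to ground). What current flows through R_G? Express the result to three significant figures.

I ≈ 0.260 mA

Parallel bank: R_p = 1/(1/63.2 + 1/5.51) = 5.068 kΩ.
V_A by voltage divider: V_A = 36.7 × 5.068/(6.25 + 5.068) = 16.43 V.
Branch current I = V_A/R_G = 16.43/63.2 = 0.2600 mA.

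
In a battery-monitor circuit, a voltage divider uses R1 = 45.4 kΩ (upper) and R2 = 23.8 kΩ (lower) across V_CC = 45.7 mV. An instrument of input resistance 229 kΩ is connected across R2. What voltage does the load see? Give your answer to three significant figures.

V_out ≈ 14.7 mV

The load sits in parallel with R2, giving an effective lower resistance R2' = R2·R_L/(R2+R_L) = 21.56 kΩ.
Now apply the divider: V_out = 45.7 × 0.3220 = 14.71 mV.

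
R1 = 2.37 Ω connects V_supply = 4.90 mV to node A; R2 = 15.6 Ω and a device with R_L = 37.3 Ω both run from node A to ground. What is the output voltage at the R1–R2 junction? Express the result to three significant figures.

R2 ‖ R_L = (15.6 × 37.3)/(15.6 + 37.3) = 11.00 Ω.
Now apply the divider: V_out = 4.90 × 0.8227 = 4.031 mV.

V_out ≈ 4.03 mV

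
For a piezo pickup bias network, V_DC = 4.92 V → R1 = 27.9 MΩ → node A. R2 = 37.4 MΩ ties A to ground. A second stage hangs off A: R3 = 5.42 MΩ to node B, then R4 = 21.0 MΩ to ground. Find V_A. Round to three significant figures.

The second stage (R3 + R4 = 26.42 MΩ) loads node A in parallel with R2.
R2 ‖ (R3+R4) = 15.48 MΩ.
First divider: V_A = V_DC · 15.48/(27.9 + 15.48) = 1.756 V.

V_A ≈ 1.76 V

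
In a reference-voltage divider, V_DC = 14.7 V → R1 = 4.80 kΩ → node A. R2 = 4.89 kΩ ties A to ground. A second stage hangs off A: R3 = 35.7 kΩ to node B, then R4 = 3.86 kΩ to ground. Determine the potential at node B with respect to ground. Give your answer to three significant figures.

The second stage (R3 + R4 = 39.56 kΩ) loads node A in parallel with R2.
Effective lower resistance at A: R2 ‖ 39.56 = 4.352 kΩ.
So V_A = 14.7 × 0.4755 = 6.990 V.
V_B = V_A × 0.09757 = 0.6821 V.

V_B ≈ 0.682 V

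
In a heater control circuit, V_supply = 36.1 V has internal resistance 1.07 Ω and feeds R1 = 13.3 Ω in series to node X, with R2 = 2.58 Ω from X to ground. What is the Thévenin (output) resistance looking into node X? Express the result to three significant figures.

R_th ≈ 2.19 Ω

R1' = 1.07 + 13.3 = 14.37 Ω (source resistance + R1).
With V_supply suppressed (replaced by a short), R_th = R1' ‖ R2 = (14.37 × 2.58)/(14.37 + 2.58) = 2.187 Ω.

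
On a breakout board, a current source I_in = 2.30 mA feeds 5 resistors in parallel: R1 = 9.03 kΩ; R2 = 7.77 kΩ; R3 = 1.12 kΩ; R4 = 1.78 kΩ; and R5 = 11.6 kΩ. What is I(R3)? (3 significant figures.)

I ≈ 1.15 mA

Total conductance ΣG = 1/9.03 + 1/7.77 + 1/1.12 + 1/1.78 + 1/11.6 = 1.780 (units of 1/kΩ).
Current divider: I(R3) = I_in · G_k/ΣG = 2.30 × (0.8929/1.780) = 2.30 × 0.5015 = 1.153 mA.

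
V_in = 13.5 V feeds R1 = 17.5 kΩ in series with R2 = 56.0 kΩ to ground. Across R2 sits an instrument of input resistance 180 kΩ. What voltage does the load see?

V_out ≈ 9.58 V

R2 ‖ R_L = (56.0 × 180)/(56.0 + 180) = 42.71 kΩ.
Voltage divider with the loaded lower leg: V_out = 13.5 × 42.71/(17.5 + 42.71) = 13.5 × 0.7094 = 9.576 V.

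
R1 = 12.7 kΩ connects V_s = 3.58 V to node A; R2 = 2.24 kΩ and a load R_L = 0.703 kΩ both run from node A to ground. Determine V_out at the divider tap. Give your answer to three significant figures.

The load sits in parallel with R2, giving an effective lower resistance R2' = R2·R_L/(R2+R_L) = 0.5351 kΩ.
Voltage divider with the loaded lower leg: V_out = 3.58 × 0.5351/(12.7 + 0.5351) = 3.58 × 0.04043 = 0.1447 V.

V_out ≈ 0.145 V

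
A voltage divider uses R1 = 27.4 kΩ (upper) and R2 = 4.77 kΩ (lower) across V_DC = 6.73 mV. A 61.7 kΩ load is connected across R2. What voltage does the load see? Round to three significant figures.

V_out ≈ 0.936 mV

R2 ‖ R_L = (4.77 × 61.7)/(4.77 + 61.7) = 4.428 kΩ.
Now apply the divider: V_out = 6.73 × 0.1391 = 0.9362 mV.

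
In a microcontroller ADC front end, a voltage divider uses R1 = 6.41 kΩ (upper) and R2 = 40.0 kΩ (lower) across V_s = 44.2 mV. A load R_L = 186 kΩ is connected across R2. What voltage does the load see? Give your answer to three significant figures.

V_out ≈ 37.0 mV

First combine the lower leg with the load: R2 ‖ R_L = 32.92 kΩ.
Then V_out = V_s · R2'/(R1 + R2') = 44.2 × 32.92/39.33 = 37.00 mV.
(Unloaded it would be 38.1 mV; the load pulls it down.)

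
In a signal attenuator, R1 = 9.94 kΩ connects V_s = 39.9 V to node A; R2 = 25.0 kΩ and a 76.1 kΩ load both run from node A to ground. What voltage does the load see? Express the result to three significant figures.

First combine the lower leg with the load: R2 ‖ R_L = 18.82 kΩ.
Voltage divider with the loaded lower leg: V_out = 39.9 × 18.82/(9.94 + 18.82) = 39.9 × 0.6544 = 26.11 V.

V_out ≈ 26.1 V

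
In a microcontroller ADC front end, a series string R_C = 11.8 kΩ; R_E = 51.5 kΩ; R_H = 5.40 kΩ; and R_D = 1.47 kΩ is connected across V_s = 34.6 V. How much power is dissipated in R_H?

P ≈ 1.31 mW

ΣR = 70.17 kΩ → I = 34.6/70.17 = 0.4931 mA.
V(R_H) = I·R = 2.663 V; P = V·I = 2.663 × 0.4931 = 1.313 mW.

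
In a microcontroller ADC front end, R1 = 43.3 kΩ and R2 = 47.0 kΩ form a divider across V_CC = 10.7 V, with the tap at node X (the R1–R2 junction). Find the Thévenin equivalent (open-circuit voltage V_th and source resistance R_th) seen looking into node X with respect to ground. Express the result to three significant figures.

V_th is the unloaded tap voltage: V_CC · R2/(R1+R2) = 10.7 × 0.5205 = 5.569 V.
Zeroing V_CC shorts the top of R1 to ground, so R_th = R1 ‖ R2 = 22.54 kΩ.

V_th ≈ 5.57 V, R_th ≈ 22.5 kΩ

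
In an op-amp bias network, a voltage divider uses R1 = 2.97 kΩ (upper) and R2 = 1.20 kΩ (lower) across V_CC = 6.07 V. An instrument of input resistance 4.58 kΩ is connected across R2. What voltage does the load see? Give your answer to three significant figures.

V_out ≈ 1.47 V

R2 ‖ R_L = (1.20 × 4.58)/(1.20 + 4.58) = 0.9509 kΩ.
Then V_out = V_CC · R2'/(R1 + R2') = 6.07 × 0.9509/3.921 = 1.472 V.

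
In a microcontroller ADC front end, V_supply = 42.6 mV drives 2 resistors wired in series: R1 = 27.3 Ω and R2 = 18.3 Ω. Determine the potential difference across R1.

V ≈ 25.5 mV

Series total: ΣR = 27.3 + 18.3 = 45.60 Ω.
Voltage divider: V = V_supply · (27.30 / 45.60) = 42.6 × 0.5987 = 25.50 mV.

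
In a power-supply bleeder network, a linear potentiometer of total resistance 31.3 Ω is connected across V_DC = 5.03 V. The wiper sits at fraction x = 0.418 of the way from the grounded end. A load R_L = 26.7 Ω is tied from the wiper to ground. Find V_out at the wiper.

The pot divides into 18.22 Ω above the wiper and 13.08 Ω below.
R_L loads the lower segment: effective lower R = 8.781 Ω.
Then V_out = V_DC · 8.781/(18.22 + 8.781) = 1.636 V.

V_out ≈ 1.64 V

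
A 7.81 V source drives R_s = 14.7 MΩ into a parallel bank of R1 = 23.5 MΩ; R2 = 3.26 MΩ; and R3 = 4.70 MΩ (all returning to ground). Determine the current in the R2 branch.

Combine the parallel branches: R_p = (1/23.5 + 1/3.26 + 1/4.70)⁻¹ = 1.779 MΩ.
V_A by voltage divider: V_A = 7.81 × 1.779/(14.7 + 1.779) = 0.8432 V.
I(R2) = V_A / R2 = 0.8432/3.26 = 0.2586 µA.
(Check via current divider: I_total = 0.4739 µA; share G_k/ΣG = 0.5458 → same result.)

I ≈ 0.259 µA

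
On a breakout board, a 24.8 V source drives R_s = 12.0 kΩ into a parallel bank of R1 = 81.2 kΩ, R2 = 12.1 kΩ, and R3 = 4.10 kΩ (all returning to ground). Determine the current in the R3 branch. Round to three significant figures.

Parallel bank: R_p = 1/(1/81.2 + 1/12.1 + 1/4.10) = 2.951 kΩ.
V_A by voltage divider: V_A = 24.8 × 2.951/(12.0 + 2.951) = 4.895 V.
Branch current I = V_A/R3 = 4.895/4.10 = 1.194 mA.

I ≈ 1.19 mA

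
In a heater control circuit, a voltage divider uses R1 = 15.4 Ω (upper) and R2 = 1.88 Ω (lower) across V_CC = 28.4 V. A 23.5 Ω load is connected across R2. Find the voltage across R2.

V_out ≈ 2.88 V

R2 ‖ R_L = (1.88 × 23.5)/(1.88 + 23.5) = 1.741 Ω.
Voltage divider with the loaded lower leg: V_out = 28.4 × 1.741/(15.4 + 1.741) = 28.4 × 0.1016 = 2.884 V.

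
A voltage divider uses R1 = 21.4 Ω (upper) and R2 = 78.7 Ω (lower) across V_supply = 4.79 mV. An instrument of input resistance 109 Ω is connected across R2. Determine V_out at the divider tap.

The load sits in parallel with R2, giving an effective lower resistance R2' = R2·R_L/(R2+R_L) = 45.70 Ω.
Now apply the divider: V_out = 4.79 × 0.6811 = 3.262 mV.
(Unloaded it would be 3.77 mV; the load pulls it down.)

V_out ≈ 3.26 mV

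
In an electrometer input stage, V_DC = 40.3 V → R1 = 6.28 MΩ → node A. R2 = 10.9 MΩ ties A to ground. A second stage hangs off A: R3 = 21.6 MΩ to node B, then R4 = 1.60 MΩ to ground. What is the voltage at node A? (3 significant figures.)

V_A ≈ 21.8 V

Looking into the second stage from A: R3 + R4 = 23.20 MΩ appears in parallel with R2.
R2 ‖ (R3+R4) = 7.416 MΩ.
First divider: V_A = V_DC · 7.416/(6.28 + 7.416) = 21.82 V.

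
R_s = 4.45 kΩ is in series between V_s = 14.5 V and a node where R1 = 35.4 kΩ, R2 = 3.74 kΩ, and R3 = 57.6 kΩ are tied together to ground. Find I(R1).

I ≈ 0.171 mA

Parallel bank: R_p = 1/(1/35.4 + 1/3.74 + 1/57.6) = 3.195 kΩ.
V_A = 14.5 × 3.195/7.645 = 6.060 V.
Branch current I = V_A/R1 = 6.060/35.4 = 0.1712 mA.
(Check via current divider: I_total = 1.897 mA; share G_k/ΣG = 0.09025 → same result.)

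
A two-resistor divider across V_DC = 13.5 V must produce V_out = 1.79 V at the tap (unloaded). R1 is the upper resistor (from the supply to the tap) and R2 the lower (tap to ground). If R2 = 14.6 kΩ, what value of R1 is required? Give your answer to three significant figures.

The divider ratio is R2/(R1+R2) = 1.79/13.5 = 0.1326.
Rearranging, R1 = R2·(1−k)/k = 14.6 × 6.542 = 95.51 kΩ.

R1 ≈ 95.5 kΩ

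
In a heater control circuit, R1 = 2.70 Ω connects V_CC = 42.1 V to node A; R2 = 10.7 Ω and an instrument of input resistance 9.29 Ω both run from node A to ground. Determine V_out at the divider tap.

The load sits in parallel with R2, giving an effective lower resistance R2' = R2·R_L/(R2+R_L) = 4.973 Ω.
Now apply the divider: V_out = 42.1 × 0.6481 = 27.29 V.
(Unloaded it would be 33.6 V; the load pulls it down.)

V_out ≈ 27.3 V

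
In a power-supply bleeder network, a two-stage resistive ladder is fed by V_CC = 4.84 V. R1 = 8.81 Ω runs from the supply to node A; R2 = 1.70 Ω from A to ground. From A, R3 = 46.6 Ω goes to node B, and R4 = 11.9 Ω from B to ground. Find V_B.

Node A sees R2 in parallel with the series input of stage 2, R3 + R4 = 58.50 Ω.
Effective lower resistance at A: R2 ‖ 58.50 = 1.652 Ω.
So V_A = 4.84 × 0.1579 = 0.7643 V.
V_B = V_A × 0.2034 = 0.1555 V.

V_B ≈ 0.155 V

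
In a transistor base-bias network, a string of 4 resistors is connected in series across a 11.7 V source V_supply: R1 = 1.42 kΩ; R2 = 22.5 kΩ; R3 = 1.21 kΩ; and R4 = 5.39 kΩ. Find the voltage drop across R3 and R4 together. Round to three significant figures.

V ≈ 2.53 V

ΣR = 1.42 + 22.5 + 1.21 + 5.39 = 30.52 kΩ.
R_{R3..R4} = 1.21 + 5.39 = 6.600 kΩ.
Voltage divider: V = V_supply · (6.600 / 30.52) = 11.7 × 0.2163 = 2.530 V.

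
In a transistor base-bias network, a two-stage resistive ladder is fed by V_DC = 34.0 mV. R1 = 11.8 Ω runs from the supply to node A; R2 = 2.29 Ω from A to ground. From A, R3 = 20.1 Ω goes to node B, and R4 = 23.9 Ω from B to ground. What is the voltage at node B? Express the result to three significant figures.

Node A sees R2 in parallel with the series input of stage 2, R3 + R4 = 44.00 Ω.
R2 ‖ (R3+R4) = 2.177 Ω.
First divider: V_A = V_DC · 2.177/(11.8 + 2.177) = 5.295 mV.
Then the unloaded second divider: V_B = V_A × R4/(R3+R4) = 5.295 × 0.5432 = 2.876 mV.

V_B ≈ 2.88 mV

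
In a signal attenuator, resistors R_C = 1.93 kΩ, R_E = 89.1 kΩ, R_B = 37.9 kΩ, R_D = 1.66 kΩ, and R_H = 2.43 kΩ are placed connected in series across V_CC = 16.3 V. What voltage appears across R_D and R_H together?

ΣR = 1.93 + 89.1 + 37.9 + 1.66 + 2.43 = 133.0 kΩ.
R_{R_D..R_H} = 1.66 + 2.43 = 4.090 kΩ.
Voltage divider: V = V_CC · (4.090 / 133.0) = 16.3 × 0.03075 = 0.5012 V.

V ≈ 0.501 V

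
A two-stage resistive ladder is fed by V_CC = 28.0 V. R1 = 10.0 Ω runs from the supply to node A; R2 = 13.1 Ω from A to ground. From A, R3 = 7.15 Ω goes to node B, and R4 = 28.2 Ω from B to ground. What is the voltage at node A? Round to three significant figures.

V_A ≈ 13.7 V

Looking into the second stage from A: R3 + R4 = 35.35 Ω appears in parallel with R2.
R2 ‖ (R3+R4) = 9.558 Ω.
So V_A = 28.0 × 0.4887 = 13.68 V.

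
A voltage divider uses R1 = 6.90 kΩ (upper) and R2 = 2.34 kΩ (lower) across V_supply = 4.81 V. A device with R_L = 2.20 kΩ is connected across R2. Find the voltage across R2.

V_out ≈ 0.679 V

R2 ‖ R_L = (2.34 × 2.20)/(2.34 + 2.20) = 1.134 kΩ.
Then V_out = V_supply · R2'/(R1 + R2') = 4.81 × 1.134/8.034 = 0.6789 V.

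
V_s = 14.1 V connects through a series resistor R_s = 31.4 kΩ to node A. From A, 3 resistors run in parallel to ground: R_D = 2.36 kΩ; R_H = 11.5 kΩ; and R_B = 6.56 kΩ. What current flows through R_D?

I ≈ 0.274 mA

Equivalent of the parallel group: R_p = 1.508 kΩ.
Node voltage V_A = V_s · R_p/(R_s + R_p) = 14.1 × 0.04583 = 0.6461 V.
Branch current I = V_A/R_D = 0.6461/2.36 = 0.2738 mA.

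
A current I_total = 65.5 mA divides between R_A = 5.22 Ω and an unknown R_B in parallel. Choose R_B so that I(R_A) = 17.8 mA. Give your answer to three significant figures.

In a two-way split, I_A/I_total = R_B/(R_A + R_B).
17.8/65.5 = R_B/(R_A + R_B) → R_B = R_A · (0.2718)/(1 − 0.2718) = 5.22 × 0.3732 = 1.948 Ω.

R_B ≈ 1.95 Ω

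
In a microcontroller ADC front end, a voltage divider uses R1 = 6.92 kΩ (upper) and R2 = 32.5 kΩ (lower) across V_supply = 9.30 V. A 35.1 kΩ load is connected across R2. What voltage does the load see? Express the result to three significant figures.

The load sits in parallel with R2, giving an effective lower resistance R2' = R2·R_L/(R2+R_L) = 16.88 kΩ.
Voltage divider with the loaded lower leg: V_out = 9.30 × 16.88/(6.92 + 16.88) = 9.30 × 0.7092 = 6.595 V.

V_out ≈ 6.60 V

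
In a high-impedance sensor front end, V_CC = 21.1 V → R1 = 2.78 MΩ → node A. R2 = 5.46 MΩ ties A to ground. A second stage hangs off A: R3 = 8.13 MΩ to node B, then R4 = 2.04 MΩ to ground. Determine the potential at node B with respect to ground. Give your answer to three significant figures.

Node A sees R2 in parallel with the series input of stage 2, R3 + R4 = 10.17 MΩ.
R2 ‖ (R3+R4) = 3.553 MΩ.
First divider: V_A = V_CC · 3.553/(2.78 + 3.553) = 11.84 V.
V_B = V_A × 0.2006 = 2.374 V.

V_B ≈ 2.37 V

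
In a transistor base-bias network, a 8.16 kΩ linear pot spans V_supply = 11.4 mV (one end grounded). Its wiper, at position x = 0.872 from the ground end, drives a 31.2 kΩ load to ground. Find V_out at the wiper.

V_out ≈ 9.66 mV

The pot divides into 1.044 kΩ above the wiper and 7.116 kΩ below.
R_L loads the lower segment: effective lower R = 5.794 kΩ.
Loaded-divider output: V_out = 11.4 × 0.8473 = 9.659 mV.
(Unloaded: V_out = x·V_supply = 9.94 mV.)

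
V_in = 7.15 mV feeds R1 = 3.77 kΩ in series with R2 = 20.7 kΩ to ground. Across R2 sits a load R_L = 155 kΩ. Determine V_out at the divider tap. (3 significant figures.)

The load sits in parallel with R2, giving an effective lower resistance R2' = R2·R_L/(R2+R_L) = 18.26 kΩ.
Then V_out = V_in · R2'/(R1 + R2') = 7.15 × 18.26/22.03 = 5.926 mV.
(Unloaded it would be 6.05 mV; the load pulls it down.)

V_out ≈ 5.93 mV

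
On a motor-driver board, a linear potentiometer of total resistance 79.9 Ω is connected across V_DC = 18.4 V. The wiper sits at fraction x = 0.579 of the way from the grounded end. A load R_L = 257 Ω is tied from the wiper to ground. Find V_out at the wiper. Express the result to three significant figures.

Split the track: R_lower = x·R_p = 46.26 Ω, R_upper = (1−x)·R_p = 33.64 Ω.
R_L loads the lower segment: effective lower R = 39.20 Ω.
Then V_out = V_DC · 39.20/(33.64 + 39.20) = 9.903 V.
(Unloaded: V_out = x·V_DC = 10.7 V.)

V_out ≈ 9.90 V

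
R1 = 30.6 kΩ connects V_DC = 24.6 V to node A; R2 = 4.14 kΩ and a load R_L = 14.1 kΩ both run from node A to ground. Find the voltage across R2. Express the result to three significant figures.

V_out ≈ 2.33 V

First combine the lower leg with the load: R2 ‖ R_L = 3.200 kΩ.
Voltage divider with the loaded lower leg: V_out = 24.6 × 3.200/(30.6 + 3.200) = 24.6 × 0.09468 = 2.329 V.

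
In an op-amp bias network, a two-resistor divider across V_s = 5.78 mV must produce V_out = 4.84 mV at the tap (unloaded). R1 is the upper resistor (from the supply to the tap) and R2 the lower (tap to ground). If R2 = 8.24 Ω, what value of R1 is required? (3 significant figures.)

R1 ≈ 1.60 Ω

The divider ratio is R2/(R1+R2) = 4.84/5.78 = 0.8374.
Rearranging, R1 = R2·(1−k)/k = 8.24 × 0.1942 = 1.600 Ω.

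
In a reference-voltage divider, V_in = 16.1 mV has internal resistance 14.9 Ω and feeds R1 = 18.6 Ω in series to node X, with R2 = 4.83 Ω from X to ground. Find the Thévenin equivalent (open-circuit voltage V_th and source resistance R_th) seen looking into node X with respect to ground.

V_th ≈ 2.03 mV, R_th ≈ 4.22 Ω

R1' = 14.9 + 18.6 = 33.50 Ω (source resistance + R1).
With X open, the divider is unloaded: V_th = 16.1 × 4.83/38.33 = 2.029 mV.
Zeroing V_in shorts the top of R1' to ground, so R_th = R1' ‖ R2 = 4.221 Ω.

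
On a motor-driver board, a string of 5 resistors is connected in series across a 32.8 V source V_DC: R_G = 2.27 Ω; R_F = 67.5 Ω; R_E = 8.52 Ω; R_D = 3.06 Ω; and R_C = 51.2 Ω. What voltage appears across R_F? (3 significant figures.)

Total series resistance ΣR = 2.27 + 67.5 + 8.52 + 3.06 + 51.2 = 132.6 Ω.
V = V_DC · R/ΣR = 32.8 × 0.5092 = 16.70 V.

V ≈ 16.7 V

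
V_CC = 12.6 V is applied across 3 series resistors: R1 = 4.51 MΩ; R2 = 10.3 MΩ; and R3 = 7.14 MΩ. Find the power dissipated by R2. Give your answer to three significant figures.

Series current I = V_CC/ΣR = 12.6/21.95 = 0.5740 µA.
P = I²R = 0.3295 × 10.3 = 3.394 µW.

P ≈ 3.39 µW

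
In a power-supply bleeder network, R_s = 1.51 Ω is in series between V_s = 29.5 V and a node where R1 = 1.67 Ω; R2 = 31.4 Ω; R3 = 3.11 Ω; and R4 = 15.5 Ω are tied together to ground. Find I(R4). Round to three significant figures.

Combine the parallel branches: R_p = (1/1.67 + 1/31.4 + 1/3.11 + 1/15.5)⁻¹ = 0.9836 Ω.
Node voltage V_A = V_s · R_p/(R_s + R_p) = 29.5 × 0.3944 = 11.64 V.
I(R4) = V_A / R4 = 11.64/15.5 = 0.7507 A.

I ≈ 0.751 A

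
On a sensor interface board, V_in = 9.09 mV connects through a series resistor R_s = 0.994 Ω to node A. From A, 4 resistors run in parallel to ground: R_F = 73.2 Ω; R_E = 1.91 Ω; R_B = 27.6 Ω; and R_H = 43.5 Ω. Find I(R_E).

Combine the parallel branches: R_p = (1/73.2 + 1/1.91 + 1/27.6 + 1/43.5)⁻¹ = 1.677 Ω.
V_A = 9.09 × 1.677/2.671 = 5.707 mV.
I(R_E) = V_A / R_E = 5.707/1.91 = 2.988 mA.

I ≈ 2.99 mA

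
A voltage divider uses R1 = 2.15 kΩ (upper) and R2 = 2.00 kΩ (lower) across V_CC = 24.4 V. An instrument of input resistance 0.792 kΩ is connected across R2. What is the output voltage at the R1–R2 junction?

The load sits in parallel with R2, giving an effective lower resistance R2' = R2·R_L/(R2+R_L) = 0.5673 kΩ.
Now apply the divider: V_out = 24.4 × 0.2088 = 5.094 V.

V_out ≈ 5.09 V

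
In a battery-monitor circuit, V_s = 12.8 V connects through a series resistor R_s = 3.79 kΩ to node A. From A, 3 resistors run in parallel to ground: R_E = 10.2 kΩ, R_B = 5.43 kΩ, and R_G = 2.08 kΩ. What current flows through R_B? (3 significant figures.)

I ≈ 0.606 mA

Parallel bank: R_p = 1/(1/10.2 + 1/5.43 + 1/2.08) = 1.311 kΩ.
V_A = 12.8 × 1.311/5.101 = 3.289 V.
Branch current I = V_A/R_B = 3.289/5.43 = 0.6057 mA.
(Equivalently: I_total = 2.509 mA, then current-divider fraction G_k/ΣG = 0.2414.)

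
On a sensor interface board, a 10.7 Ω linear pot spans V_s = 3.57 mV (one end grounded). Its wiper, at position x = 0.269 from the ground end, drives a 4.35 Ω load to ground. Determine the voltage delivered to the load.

Split the track: R_lower = x·R_p = 2.878 Ω, R_upper = (1−x)·R_p = 7.822 Ω.
(x·R_p) ‖ R_L = 1.732 Ω.
V_out = 3.57 × 1.732/(7.822 + 1.732) = 0.6473 mV.

V_out ≈ 0.647 mV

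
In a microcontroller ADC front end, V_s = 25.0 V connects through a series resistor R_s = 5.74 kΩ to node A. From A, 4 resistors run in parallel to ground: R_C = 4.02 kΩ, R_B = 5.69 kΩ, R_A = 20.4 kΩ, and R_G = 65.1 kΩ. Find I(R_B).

Combine the parallel branches: R_p = (1/4.02 + 1/5.69 + 1/20.4 + 1/65.1)⁻¹ = 2.045 kΩ.
V_A = 25.0 × 2.045/7.785 = 6.568 V.
Branch current I = V_A/R_B = 6.568/5.69 = 1.154 mA.

I ≈ 1.15 mA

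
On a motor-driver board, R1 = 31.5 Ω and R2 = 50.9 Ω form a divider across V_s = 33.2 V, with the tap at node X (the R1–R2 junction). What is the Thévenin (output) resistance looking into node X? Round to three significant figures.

Zeroing V_s shorts the top of R1 to ground, so R_th = R1 ‖ R2 = 19.46 Ω.

R_th ≈ 19.5 Ω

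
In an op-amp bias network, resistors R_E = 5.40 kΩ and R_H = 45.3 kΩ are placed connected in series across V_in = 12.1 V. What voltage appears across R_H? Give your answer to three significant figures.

V ≈ 10.8 V

Series total: ΣR = 5.40 + 45.3 = 50.70 kΩ.
V = V_in · R/ΣR = 12.1 × 0.8935 = 10.81 V.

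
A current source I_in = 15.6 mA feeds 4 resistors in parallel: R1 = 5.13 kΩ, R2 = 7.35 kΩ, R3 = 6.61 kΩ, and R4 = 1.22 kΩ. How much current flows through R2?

Total conductance ΣG = 1/5.13 + 1/7.35 + 1/6.61 + 1/1.22 = 1.302 (units of 1/kΩ).
Current divider: I(R2) = I_in · G_k/ΣG = 15.6 × (0.1361/1.302) = 15.6 × 0.1045 = 1.630 mA.

I ≈ 1.63 mA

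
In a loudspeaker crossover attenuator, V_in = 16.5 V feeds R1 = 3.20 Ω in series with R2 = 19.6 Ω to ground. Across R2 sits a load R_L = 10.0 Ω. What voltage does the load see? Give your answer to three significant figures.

R2 ‖ R_L = (19.6 × 10.0)/(19.6 + 10.0) = 6.622 Ω.
Now apply the divider: V_out = 16.5 × 0.6742 = 11.12 V.

V_out ≈ 11.1 V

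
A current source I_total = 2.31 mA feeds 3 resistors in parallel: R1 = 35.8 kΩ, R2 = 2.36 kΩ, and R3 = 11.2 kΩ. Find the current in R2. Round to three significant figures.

Conductances: ΣG = 1/35.8 + 1/2.36 + 1/11.2 = 0.5409 (1/kΩ).
Current divider: I(R2) = I_total · G_k/ΣG = 2.31 × (0.4237/0.5409) = 2.31 × 0.7833 = 1.809 mA.

I ≈ 1.81 mA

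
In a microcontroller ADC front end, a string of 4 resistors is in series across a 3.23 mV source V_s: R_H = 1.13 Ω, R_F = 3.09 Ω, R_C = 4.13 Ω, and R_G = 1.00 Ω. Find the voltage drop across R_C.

V ≈ 1.43 mV

ΣR = 1.13 + 3.09 + 4.13 + 1.00 = 9.350 Ω.
Voltage divider: V = V_s · (4.130 / 9.350) = 3.23 × 0.4417 = 1.427 mV.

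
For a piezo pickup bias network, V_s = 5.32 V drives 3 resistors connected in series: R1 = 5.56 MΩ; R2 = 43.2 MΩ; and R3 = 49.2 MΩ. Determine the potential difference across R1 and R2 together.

Total series resistance ΣR = 5.56 + 43.2 + 49.2 = 97.96 MΩ.
R_{R1..R2} = 5.56 + 43.2 = 48.76 MΩ.
By the voltage-divider rule, V = 5.32 × 48.76/97.96 = 2.648 V.

V ≈ 2.65 V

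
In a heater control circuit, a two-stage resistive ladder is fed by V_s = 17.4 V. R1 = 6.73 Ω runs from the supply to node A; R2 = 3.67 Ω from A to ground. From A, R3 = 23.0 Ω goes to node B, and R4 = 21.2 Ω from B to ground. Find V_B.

Looking into the second stage from A: R3 + R4 = 44.20 Ω appears in parallel with R2.
Effective lower resistance at A: R2 ‖ 44.20 = 3.389 Ω.
So V_A = 17.4 × 0.3349 = 5.827 V.
Stage 2 is unloaded, so V_B = V_A · R4/(R3+R4) = 5.827 × 21.2/44.20 = 2.795 V.

V_B ≈ 2.79 V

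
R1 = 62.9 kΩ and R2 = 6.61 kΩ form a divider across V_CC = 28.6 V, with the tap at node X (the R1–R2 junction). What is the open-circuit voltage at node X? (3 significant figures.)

With X open, the divider is unloaded: V_th = 28.6 × 6.61/69.51 = 2.720 V.

V_th ≈ 2.72 V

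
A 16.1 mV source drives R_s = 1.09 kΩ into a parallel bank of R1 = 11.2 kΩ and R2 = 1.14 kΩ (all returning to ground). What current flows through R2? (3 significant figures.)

I ≈ 6.88 µA

Equivalent of the parallel group: R_p = 1.035 kΩ.
V_A = 16.1 × 1.035/2.125 = 7.840 mV.
Branch current I = V_A/R2 = 7.840/1.14 = 6.878 µA.
(Equivalently: I_total = 7.578 µA, then current-divider fraction G_k/ΣG = 0.9076.)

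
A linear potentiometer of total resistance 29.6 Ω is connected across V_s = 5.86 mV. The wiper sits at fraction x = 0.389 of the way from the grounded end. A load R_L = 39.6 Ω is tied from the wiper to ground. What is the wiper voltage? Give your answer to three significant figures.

V_out ≈ 1.94 mV

Split the track: R_lower = x·R_p = 11.51 Ω, R_upper = (1−x)·R_p = 18.09 Ω.
R_L loads the lower segment: effective lower R = 8.921 Ω.
V_out = 5.86 × 8.921/(18.09 + 8.921) = 1.936 mV.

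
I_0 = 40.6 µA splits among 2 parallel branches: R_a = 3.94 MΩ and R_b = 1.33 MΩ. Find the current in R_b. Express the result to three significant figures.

I ≈ 30.4 µA

Two-branch current divider: I_k = I_0 · R_other/(R_1 + R_2).
I(R_b) = 40.6 × 3.94/(3.94 + 1.33) = 40.6 × 0.7476 = 30.35 µA.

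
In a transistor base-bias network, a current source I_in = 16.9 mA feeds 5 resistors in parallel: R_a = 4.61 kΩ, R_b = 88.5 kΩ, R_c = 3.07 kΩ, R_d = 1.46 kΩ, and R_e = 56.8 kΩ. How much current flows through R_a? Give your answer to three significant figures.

Conductances: ΣG = 1/4.61 + 1/88.5 + 1/3.07 + 1/1.46 + 1/56.8 = 1.256 (1/kΩ).
R_a takes the fraction G_k/ΣG = 0.2169/1.256 = 0.1726, so I = 16.9 × 0.1726 = 2.918 mA.

I ≈ 2.92 mA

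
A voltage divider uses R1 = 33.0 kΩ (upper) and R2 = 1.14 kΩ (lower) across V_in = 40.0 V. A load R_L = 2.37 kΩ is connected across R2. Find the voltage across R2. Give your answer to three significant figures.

R2 ‖ R_L = (1.14 × 2.37)/(1.14 + 2.37) = 0.7697 kΩ.
Then V_out = V_in · R2'/(R1 + R2') = 40.0 × 0.7697/33.77 = 0.9118 V.

V_out ≈ 0.912 V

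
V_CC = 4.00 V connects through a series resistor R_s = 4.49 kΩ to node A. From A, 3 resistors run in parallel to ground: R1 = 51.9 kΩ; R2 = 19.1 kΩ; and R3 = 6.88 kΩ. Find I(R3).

Equivalent of the parallel group: R_p = 4.609 kΩ.
V_A by voltage divider: V_A = 4.00 × 4.609/(4.49 + 4.609) = 2.026 V.
I(R3) = V_A / R3 = 2.026/6.88 = 0.2945 mA.

I ≈ 0.294 mA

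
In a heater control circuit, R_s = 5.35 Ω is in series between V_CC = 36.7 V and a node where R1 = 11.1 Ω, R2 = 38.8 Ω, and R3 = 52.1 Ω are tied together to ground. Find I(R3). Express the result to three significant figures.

Combine the parallel branches: R_p = (1/11.1 + 1/38.8 + 1/52.1)⁻¹ = 7.404 Ω.
V_A by voltage divider: V_A = 36.7 × 7.404/(5.35 + 7.404) = 21.31 V.
I(R3) = V_A / R3 = 21.31/52.1 = 0.4089 A.

I ≈ 0.409 A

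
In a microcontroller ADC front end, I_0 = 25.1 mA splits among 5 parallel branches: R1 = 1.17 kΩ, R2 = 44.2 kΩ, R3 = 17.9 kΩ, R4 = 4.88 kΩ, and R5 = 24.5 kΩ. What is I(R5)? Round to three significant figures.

I ≈ 0.869 mA

Total conductance ΣG = 1/1.17 + 1/44.2 + 1/17.9 + 1/4.88 + 1/24.5 = 1.179 (units of 1/kΩ).
R5 takes the fraction G_k/ΣG = 0.04082/1.179 = 0.03462, so I = 25.1 × 0.03462 = 0.8690 mA.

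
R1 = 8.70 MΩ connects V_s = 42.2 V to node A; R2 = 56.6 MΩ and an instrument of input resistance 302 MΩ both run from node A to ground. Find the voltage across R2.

V_out ≈ 35.7 V

R2 ‖ R_L = (56.6 × 302)/(56.6 + 302) = 47.67 MΩ.
Now apply the divider: V_out = 42.2 × 0.8457 = 35.69 V.
(Unloaded it would be 36.6 V; the load pulls it down.)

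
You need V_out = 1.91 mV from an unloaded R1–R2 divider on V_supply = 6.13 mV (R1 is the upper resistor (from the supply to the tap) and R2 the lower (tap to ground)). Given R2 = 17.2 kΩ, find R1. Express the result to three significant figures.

R1 ≈ 38.0 kΩ

The divider ratio is R2/(R1+R2) = 1.91/6.13 = 0.3116.
So R1 = R2 · (V_supply/V_out − 1) = 17.2 × (6.13/1.91 − 1) = 17.2 × 2.209 = 38.00 kΩ.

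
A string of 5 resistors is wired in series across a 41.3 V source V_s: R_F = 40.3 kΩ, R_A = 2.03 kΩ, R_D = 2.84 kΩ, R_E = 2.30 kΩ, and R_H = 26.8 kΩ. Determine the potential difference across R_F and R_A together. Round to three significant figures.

V ≈ 23.5 V

Total series resistance ΣR = 40.3 + 2.03 + 2.84 + 2.30 + 26.8 = 74.27 kΩ.
R_{R_F..R_A} = 40.3 + 2.03 = 42.33 kΩ.
V = V_s · R/ΣR = 41.3 × 0.5699 = 23.54 V.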